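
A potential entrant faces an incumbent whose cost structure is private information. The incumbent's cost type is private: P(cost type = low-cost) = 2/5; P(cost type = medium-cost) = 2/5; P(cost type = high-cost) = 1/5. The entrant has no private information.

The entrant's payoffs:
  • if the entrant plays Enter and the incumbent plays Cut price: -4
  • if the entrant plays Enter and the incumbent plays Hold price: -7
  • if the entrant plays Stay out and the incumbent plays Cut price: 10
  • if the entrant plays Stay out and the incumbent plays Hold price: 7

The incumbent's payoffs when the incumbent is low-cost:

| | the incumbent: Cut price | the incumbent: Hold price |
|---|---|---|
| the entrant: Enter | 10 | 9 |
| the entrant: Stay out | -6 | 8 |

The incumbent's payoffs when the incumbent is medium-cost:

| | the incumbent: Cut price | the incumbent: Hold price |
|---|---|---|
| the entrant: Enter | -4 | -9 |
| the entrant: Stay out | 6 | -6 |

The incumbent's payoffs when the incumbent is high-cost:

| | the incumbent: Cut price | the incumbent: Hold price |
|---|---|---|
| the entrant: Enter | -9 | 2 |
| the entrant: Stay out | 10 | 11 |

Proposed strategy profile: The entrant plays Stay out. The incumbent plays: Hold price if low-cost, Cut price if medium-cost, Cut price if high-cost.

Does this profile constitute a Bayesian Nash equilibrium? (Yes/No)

A profile is a BNE iff every type of every player is best-responding given beliefs about the other side.
The entrant plays Stay out: E[Stay out] = 2/5·(7) + 2/5·(10) + 1/5·(10) = 44/5; E[Enter] = -26/5. Best-responding. ✓
The incumbent (cost type low-cost), facing Stay out: Cut price gives -6, Hold price gives 8. Proposed Hold price is best. ✓
The incumbent (cost type medium-cost), facing Stay out: Cut price gives 6, Hold price gives -6. Proposed Cut price is best. ✓
The incumbent (cost type high-cost), facing Stay out: Cut price gives 10, Hold price gives 11. Proposed Cut price is not best — profitable deviation exists. ✗

No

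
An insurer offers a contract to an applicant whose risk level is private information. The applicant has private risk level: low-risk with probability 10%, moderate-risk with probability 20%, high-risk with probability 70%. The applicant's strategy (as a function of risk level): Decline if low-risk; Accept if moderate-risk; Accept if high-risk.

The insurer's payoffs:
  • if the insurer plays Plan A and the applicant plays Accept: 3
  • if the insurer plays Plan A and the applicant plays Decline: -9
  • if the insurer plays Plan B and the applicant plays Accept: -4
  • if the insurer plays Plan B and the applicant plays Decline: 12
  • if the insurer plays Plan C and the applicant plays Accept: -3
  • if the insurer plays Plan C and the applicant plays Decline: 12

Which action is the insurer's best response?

E[Plan A] = 0.1·(-9) + 0.2·(3) + 0.7·(3) = 1.8
E[Plan B] = 0.1·(12) + 0.2·(-4) + 0.7·(-4) = -2.4
E[Plan C] = 0.1·(12) + 0.2·(-3) + 0.7·(-3) = -1.5
Best response: Plan A (1.8 is the largest).

Plan A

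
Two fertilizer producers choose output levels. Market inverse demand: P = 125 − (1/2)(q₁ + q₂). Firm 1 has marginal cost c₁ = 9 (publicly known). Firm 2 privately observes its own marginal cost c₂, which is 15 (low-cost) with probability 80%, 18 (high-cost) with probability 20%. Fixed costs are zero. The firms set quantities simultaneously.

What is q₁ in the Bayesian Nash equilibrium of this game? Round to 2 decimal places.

Firm 2 with cost c maximizes (125 − (1/2)(q₁+q₂) − c)·q₂, giving q₂(c) = (125 − c − (1/2)q₁).
E[c₂] = 0.8·15 + 0.2·18 = 15.6
Firm 1's FOC against E[q₂] yields q₁ = (125 − 2·9 + E[c₂])/(3/2) = (125 − 18 + 15.6)/(3/2) = 81.7333.

81.73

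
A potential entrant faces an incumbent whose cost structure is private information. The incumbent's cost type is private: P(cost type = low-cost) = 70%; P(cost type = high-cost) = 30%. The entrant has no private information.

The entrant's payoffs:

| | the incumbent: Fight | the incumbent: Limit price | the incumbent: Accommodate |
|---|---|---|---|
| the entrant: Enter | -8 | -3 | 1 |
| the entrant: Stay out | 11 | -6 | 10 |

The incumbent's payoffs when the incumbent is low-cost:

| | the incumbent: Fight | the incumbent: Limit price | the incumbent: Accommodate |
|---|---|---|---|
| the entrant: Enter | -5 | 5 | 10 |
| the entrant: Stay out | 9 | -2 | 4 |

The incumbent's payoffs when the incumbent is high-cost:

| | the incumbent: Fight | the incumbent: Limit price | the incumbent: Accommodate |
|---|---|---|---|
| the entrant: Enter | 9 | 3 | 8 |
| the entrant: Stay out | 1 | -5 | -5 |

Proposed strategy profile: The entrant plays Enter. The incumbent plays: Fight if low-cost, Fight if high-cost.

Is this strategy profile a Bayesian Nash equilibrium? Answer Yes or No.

The entrant plays Enter: E[Enter] = 0.7·(-8) + 0.3·(-8) = -8; E[Stay out] = 11. Not best-responding. ✗
The incumbent (cost type low-cost), facing Enter: Fight gives -5, Limit price gives 5, Accommodate gives 10. Proposed Fight is not best — profitable deviation exists. ✗
The incumbent (cost type high-cost), facing Enter: Fight gives 9, Limit price gives 3, Accommodate gives 8. Proposed Fight is best. ✓

No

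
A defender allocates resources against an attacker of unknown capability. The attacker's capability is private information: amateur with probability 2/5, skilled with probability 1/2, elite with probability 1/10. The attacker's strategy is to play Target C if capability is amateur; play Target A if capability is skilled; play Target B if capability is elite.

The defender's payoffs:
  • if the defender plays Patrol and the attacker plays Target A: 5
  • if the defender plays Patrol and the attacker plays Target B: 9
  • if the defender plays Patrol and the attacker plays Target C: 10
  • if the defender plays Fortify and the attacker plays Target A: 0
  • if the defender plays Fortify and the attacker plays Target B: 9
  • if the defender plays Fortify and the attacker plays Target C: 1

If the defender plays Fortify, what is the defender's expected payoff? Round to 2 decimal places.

1.30

E[Fortify] = 2/5·1 + 1/2·0 + 1/10·9 = 2/5 + 0 + 9/10 = 13/10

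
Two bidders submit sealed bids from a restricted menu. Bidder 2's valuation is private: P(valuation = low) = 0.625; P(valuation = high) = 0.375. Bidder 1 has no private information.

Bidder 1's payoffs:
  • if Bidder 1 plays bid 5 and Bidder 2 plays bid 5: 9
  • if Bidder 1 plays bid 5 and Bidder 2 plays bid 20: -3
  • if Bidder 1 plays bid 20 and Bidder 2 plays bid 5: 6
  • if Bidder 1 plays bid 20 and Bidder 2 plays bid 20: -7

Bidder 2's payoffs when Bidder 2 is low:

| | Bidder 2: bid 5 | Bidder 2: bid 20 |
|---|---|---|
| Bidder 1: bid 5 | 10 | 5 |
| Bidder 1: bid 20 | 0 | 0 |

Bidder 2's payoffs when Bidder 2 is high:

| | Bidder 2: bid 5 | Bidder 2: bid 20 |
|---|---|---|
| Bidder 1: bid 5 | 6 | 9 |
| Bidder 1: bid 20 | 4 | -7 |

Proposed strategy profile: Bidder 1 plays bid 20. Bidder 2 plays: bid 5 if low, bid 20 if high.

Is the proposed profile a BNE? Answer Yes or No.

No

Bidder 1 plays bid 20: E[bid 20] = 0.625·(6) + 0.375·(-7) = 1.125; E[bid 5] = 4.5. Not best-responding. ✗
Bidder 2 (valuation low), facing bid 20: bid 5 gives 0, bid 20 gives 0. Proposed bid 5 is best. ✓
Bidder 2 (valuation high), facing bid 20: bid 5 gives 4, bid 20 gives -7. Proposed bid 20 is not best — profitable deviation exists. ✗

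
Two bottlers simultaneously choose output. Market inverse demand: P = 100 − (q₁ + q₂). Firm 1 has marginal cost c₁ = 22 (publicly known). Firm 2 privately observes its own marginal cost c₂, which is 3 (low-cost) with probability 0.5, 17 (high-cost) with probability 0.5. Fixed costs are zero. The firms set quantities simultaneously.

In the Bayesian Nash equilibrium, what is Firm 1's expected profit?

Type-c best response for Firm 2: q₂(c) = (100 − c)/2 − q₁/2.
Firm 1 maximizes expected profit; its first-order condition is 100 − 2q₁ − E[q₂] − 22 = 0.
Substituting E[q₂] and solving: E[c₂] = 10, so q₁ = (100 − 2·22 + 10)/3 = 22.
E[P] = 100 − (q₁ + E[q₂]) = 44; Firm 1's expected profit = (E[P] − 22)·q₁ = (44 − 22)·22 = 484.

484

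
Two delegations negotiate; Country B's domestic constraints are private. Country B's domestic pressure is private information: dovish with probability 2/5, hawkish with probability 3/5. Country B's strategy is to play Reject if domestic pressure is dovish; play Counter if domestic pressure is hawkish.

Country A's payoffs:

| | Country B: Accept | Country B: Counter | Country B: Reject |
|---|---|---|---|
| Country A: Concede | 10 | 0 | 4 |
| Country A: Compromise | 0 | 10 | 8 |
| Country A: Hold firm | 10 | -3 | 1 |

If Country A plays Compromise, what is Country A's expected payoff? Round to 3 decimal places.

E[Compromise] = 2/5·8 + 3/5·10 = 16/5 + 6 = 46/5

9.200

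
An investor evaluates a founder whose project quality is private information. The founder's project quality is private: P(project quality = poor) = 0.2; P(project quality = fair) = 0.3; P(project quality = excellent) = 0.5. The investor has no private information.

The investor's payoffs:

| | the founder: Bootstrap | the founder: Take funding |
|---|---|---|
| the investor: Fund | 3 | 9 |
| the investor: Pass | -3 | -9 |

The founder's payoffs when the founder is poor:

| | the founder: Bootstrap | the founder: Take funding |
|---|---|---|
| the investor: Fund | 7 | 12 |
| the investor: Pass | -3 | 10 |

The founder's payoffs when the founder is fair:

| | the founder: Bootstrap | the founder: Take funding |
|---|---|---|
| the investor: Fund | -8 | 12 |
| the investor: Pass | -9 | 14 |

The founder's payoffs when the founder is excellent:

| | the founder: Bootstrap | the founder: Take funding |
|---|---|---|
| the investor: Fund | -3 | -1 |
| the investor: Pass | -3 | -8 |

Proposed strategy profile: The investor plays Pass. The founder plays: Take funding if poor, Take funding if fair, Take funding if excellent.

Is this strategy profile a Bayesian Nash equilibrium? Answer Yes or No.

No

The investor plays Pass: E[Pass] = 0.2·(-9) + 0.3·(-9) + 0.5·(-9) = -9; E[Fund] = 9. Not best-responding. ✗
The founder (project quality poor), facing Pass: Bootstrap gives -3, Take funding gives 10. Proposed Take funding is best. ✓
The founder (project quality fair), facing Pass: Bootstrap gives -9, Take funding gives 14. Proposed Take funding is best. ✓
The founder (project quality excellent), facing Pass: Bootstrap gives -3, Take funding gives -8. Proposed Take funding is not best — profitable deviation exists. ✗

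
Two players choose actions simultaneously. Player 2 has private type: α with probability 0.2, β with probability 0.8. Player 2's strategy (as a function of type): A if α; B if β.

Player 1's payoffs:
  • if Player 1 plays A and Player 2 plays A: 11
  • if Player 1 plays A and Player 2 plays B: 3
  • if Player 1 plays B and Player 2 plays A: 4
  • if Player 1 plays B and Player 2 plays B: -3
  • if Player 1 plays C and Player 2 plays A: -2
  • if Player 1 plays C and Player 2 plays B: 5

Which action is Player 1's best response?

A

E[A] = 0.2·(11) + 0.8·(3) = 4.6
E[B] = 0.2·(4) + 0.8·(-3) = -1.6
E[C] = 0.2·(-2) + 0.8·(5) = 3.6
Best response: A (4.6 is the largest).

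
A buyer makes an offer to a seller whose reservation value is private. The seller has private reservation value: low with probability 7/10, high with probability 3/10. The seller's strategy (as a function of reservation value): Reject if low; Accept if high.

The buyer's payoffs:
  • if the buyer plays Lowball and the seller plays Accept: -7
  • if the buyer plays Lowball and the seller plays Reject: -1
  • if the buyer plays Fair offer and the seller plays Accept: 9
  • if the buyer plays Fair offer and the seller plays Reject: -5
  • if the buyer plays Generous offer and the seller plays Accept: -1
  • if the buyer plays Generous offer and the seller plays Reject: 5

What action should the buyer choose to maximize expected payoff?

Generous offer

E[Lowball] = 7/10·(-1) + 3/10·(-7) = -14/5
E[Fair offer] = 7/10·(-5) + 3/10·(9) = -4/5
E[Generous offer] = 7/10·(5) + 3/10·(-1) = 16/5
Best response: Generous offer (16/5 is the largest).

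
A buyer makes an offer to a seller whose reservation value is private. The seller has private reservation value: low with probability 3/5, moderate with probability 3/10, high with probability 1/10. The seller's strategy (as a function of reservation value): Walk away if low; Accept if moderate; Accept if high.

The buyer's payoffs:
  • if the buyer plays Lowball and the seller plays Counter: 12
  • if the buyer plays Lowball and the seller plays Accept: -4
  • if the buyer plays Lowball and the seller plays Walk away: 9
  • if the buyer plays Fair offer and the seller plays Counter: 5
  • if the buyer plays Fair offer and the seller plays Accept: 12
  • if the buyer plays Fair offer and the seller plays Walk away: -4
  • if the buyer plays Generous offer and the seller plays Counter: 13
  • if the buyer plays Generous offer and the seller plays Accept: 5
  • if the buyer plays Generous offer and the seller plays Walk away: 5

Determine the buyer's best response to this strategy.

E[Lowball] = 3/5·(9) + 3/10·(-4) + 1/10·(-4) = 19/5
E[Fair offer] = 3/5·(-4) + 3/10·(12) + 1/10·(12) = 12/5
E[Generous offer] = 3/5·(5) + 3/10·(5) + 1/10·(5) = 5
Best response: Generous offer (5 is the largest).

Generous offer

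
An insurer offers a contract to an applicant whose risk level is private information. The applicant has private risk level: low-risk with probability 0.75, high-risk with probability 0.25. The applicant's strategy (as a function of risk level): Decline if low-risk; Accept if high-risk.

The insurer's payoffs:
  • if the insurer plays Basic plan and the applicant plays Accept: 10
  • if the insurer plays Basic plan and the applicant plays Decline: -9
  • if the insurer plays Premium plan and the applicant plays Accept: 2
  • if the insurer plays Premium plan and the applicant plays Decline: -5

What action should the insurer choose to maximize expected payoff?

Premium plan

Compute the insurer's expected payoff for each action, taking the expectation over the applicant's type.
E[Basic plan] = 0.75·(-9) + 0.25·(10) = -4.25
E[Premium plan] = 0.75·(-5) + 0.25·(2) = -3.25
Best response: Premium plan (-3.25 is the largest).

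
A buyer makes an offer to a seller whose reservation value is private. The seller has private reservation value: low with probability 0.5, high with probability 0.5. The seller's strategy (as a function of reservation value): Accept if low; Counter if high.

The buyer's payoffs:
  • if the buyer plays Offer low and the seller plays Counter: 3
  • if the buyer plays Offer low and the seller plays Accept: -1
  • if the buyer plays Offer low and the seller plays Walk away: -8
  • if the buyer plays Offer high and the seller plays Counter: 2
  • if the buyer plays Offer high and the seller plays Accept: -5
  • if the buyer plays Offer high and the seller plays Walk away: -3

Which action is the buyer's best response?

Offer low

Compute the buyer's expected payoff for each action, taking the expectation over the seller's type.
E[Offer low] = 0.5·(-1) + 0.5·(3) = 1
E[Offer high] = 0.5·(-5) + 0.5·(2) = -1.5
Best response: Offer low (1 is the largest).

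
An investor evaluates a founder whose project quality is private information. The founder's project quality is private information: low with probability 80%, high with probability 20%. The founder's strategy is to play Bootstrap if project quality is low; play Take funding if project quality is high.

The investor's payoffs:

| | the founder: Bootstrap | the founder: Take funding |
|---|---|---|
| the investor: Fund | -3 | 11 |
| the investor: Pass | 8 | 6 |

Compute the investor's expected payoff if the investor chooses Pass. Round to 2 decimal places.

7.60

Take the expectation over the founder's project quality, weighting each type's action by its prior probability.
E[Pass] = 0.8·8 + 0.2·6 = 6.4 + 1.2 = 7.6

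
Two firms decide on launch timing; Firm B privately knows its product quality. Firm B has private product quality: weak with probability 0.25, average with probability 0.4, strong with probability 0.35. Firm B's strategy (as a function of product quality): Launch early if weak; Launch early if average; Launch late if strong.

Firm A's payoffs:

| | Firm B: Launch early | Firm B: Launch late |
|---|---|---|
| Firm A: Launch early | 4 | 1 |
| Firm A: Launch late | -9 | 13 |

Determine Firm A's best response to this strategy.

E[Launch early] = 0.25·(4) + 0.4·(4) + 0.35·(1) = 2.95
E[Launch late] = 0.25·(-9) + 0.4·(-9) + 0.35·(13) = -1.3
Best response: Launch early (2.95 is the largest).

Launch early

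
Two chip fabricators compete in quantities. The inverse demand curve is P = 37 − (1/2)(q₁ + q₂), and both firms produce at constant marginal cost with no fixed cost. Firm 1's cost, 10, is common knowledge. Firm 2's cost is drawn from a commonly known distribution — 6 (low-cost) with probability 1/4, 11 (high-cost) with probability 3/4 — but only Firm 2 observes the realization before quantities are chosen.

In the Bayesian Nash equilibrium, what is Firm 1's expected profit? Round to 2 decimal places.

159.01

Type-c best response for Firm 2: q₂(c) = (37 − c) − q₁/2.
Firm 1 maximizes expected profit; its first-order condition is 37 − q₁ − (1/2)E[q₂] − 10 = 0.
Substituting E[q₂] and solving: E[c₂] = 9.75, so q₁ = (37 − 2·10 + 9.75)/(3/2) = 17.8333.
E[P] = 37 − (1/2)·(q₁ + E[q₂]) = 18.9167; Firm 1's expected profit = (E[P] − 10)·q₁ = (18.9167 − 10)·17.8333 = 159.014.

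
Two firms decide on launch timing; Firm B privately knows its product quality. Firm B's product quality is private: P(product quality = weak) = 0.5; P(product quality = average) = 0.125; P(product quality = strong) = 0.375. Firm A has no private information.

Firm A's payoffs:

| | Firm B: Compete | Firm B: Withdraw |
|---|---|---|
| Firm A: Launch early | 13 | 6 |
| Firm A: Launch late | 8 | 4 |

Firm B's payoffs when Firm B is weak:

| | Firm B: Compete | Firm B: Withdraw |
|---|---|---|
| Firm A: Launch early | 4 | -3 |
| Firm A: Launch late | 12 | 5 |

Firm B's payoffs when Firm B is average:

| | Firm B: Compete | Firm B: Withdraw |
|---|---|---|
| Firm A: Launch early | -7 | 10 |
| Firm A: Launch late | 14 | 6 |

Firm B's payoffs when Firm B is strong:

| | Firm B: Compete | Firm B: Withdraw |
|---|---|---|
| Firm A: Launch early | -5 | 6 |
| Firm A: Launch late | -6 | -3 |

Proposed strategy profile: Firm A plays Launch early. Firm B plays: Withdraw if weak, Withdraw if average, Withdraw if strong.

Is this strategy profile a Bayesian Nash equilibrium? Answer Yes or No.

No

A profile is a BNE iff every type of every player is best-responding given beliefs about the other side.
Firm A plays Launch early: E[Launch early] = 0.5·(6) + 0.125·(6) + 0.375·(6) = 6; E[Launch late] = 4. Best-responding. ✓
Firm B (product quality weak), facing Launch early: Compete gives 4, Withdraw gives -3. Proposed Withdraw is not best — profitable deviation exists. ✗
Firm B (product quality average), facing Launch early: Compete gives -7, Withdraw gives 10. Proposed Withdraw is best. ✓
Firm B (product quality strong), facing Launch early: Compete gives -5, Withdraw gives 6. Proposed Withdraw is best. ✓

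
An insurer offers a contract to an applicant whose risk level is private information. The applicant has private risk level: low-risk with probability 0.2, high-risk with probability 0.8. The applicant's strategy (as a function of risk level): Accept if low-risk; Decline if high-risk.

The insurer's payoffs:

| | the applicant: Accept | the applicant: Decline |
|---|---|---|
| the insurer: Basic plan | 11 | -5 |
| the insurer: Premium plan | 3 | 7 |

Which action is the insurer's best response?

Premium plan

E[Basic plan] = 0.2·(11) + 0.8·(-5) = -1.8
E[Premium plan] = 0.2·(3) + 0.8·(7) = 6.2
Best response: Premium plan (6.2 is the largest).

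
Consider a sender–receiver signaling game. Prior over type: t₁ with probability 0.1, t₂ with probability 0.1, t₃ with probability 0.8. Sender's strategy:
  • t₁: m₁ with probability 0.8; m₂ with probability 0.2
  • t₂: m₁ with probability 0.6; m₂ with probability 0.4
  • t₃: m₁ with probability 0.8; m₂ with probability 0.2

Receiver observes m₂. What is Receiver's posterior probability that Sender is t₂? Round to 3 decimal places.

0.182

Apply Bayes' rule using the sender's strategy as the likelihood.
P(m₂) = 0.1·0.2 + 0.1·0.4 + 0.8·0.2 = 0.22
P(t₂ | m₂) = (0.1·0.4) / 0.22 = 0.04 / 0.22 = 0.181818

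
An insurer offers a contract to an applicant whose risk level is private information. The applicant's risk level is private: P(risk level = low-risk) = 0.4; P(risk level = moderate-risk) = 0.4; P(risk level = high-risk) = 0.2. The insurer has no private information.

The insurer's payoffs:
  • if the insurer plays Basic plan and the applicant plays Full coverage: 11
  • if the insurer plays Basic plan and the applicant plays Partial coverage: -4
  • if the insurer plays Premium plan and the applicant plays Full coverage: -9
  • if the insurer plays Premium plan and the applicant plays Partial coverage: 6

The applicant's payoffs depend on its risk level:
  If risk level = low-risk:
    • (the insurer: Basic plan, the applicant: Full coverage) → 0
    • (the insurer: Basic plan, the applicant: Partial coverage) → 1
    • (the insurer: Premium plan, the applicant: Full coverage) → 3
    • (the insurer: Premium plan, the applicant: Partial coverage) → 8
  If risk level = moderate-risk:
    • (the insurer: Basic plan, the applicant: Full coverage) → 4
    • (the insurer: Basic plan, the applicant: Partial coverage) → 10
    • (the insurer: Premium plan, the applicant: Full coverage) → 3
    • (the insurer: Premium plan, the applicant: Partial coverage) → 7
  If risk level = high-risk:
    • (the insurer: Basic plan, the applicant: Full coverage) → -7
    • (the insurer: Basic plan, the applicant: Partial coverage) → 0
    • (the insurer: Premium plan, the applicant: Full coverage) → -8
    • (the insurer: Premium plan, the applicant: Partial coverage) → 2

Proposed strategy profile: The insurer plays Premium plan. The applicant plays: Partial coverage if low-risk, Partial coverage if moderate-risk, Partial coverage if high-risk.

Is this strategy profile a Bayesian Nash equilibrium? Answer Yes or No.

A profile is a BNE iff every type of every player is best-responding given beliefs about the other side.
The insurer plays Premium plan: E[Premium plan] = 0.4·(6) + 0.4·(6) + 0.2·(6) = 6; E[Basic plan] = -4. Best-responding. ✓
The applicant (risk level low-risk), facing Premium plan: Full coverage gives 3, Partial coverage gives 8. Proposed Partial coverage is best. ✓
The applicant (risk level moderate-risk), facing Premium plan: Full coverage gives 3, Partial coverage gives 7. Proposed Partial coverage is best. ✓
The applicant (risk level high-risk), facing Premium plan: Full coverage gives -8, Partial coverage gives 2. Proposed Partial coverage is best. ✓

Yes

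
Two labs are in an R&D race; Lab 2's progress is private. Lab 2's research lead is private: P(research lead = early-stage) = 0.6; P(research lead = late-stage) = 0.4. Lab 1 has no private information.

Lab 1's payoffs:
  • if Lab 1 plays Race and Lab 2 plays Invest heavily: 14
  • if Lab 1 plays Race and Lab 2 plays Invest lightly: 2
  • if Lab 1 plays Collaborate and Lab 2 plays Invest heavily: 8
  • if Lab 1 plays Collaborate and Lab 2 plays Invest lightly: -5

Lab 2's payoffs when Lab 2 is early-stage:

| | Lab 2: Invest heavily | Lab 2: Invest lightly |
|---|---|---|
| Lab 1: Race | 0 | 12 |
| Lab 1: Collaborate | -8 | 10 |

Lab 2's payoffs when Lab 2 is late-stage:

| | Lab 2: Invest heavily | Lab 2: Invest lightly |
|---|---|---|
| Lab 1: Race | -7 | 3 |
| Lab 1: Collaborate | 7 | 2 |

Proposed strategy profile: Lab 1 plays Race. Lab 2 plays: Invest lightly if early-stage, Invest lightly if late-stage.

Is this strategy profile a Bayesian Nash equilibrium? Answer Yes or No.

Yes

Lab 1 plays Race: E[Race] = 0.6·(2) + 0.4·(2) = 2; E[Collaborate] = -5. Best-responding. ✓
Lab 2 (research lead early-stage), facing Race: Invest heavily gives 0, Invest lightly gives 12. Proposed Invest lightly is best. ✓
Lab 2 (research lead late-stage), facing Race: Invest heavily gives -7, Invest lightly gives 3. Proposed Invest lightly is best. ✓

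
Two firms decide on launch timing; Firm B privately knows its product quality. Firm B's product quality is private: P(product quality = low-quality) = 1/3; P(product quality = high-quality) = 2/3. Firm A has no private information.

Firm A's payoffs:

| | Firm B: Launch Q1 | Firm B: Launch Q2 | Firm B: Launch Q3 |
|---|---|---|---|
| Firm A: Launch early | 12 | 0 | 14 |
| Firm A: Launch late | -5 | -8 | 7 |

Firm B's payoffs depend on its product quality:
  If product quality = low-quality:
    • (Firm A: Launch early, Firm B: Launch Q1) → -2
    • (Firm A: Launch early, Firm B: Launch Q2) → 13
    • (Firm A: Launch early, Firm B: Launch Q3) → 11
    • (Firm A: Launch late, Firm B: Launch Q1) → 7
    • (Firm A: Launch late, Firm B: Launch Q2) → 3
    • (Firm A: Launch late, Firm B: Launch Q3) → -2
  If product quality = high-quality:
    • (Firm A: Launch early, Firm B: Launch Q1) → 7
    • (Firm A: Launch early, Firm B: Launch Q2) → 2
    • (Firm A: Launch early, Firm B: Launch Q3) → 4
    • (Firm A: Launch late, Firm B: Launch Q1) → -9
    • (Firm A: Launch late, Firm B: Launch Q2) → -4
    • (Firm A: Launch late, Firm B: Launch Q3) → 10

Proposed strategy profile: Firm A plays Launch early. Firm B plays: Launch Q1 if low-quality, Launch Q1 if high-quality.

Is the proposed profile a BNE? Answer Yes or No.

No

Firm A plays Launch early: E[Launch early] = 1/3·(12) + 2/3·(12) = 12; E[Launch late] = -5. Best-responding. ✓
Firm B (product quality low-quality), facing Launch early: Launch Q1 gives -2, Launch Q2 gives 13, Launch Q3 gives 11. Proposed Launch Q1 is not best — profitable deviation exists. ✗
Firm B (product quality high-quality), facing Launch early: Launch Q1 gives 7, Launch Q2 gives 2, Launch Q3 gives 4. Proposed Launch Q1 is best. ✓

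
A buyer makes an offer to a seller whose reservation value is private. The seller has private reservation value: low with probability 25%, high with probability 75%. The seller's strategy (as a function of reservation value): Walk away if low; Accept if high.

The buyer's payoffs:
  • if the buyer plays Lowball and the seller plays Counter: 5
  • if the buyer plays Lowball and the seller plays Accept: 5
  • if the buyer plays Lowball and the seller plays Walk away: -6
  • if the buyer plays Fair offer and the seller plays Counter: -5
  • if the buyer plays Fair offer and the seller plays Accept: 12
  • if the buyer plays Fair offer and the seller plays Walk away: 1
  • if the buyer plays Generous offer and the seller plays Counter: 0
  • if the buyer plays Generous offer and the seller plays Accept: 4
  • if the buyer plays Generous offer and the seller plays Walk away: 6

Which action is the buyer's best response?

Fair offer

E[Lowball] = 0.25·(-6) + 0.75·(5) = 2.25
E[Fair offer] = 0.25·(1) + 0.75·(12) = 9.25
E[Generous offer] = 0.25·(6) + 0.75·(4) = 4.5
Best response: Fair offer (9.25 is the largest).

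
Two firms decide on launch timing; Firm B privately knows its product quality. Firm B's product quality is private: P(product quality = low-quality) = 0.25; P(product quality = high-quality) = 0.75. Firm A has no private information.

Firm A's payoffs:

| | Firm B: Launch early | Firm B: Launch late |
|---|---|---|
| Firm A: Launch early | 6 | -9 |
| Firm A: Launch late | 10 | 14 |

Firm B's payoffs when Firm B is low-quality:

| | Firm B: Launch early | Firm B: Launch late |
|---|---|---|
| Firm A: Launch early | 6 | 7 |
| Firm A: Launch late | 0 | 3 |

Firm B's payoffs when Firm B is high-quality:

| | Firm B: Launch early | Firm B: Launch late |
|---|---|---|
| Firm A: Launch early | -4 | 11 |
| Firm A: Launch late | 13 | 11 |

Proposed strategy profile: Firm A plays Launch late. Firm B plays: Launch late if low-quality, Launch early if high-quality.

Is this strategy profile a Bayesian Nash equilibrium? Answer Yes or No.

Yes

A profile is a BNE iff every type of every player is best-responding given beliefs about the other side.
Firm A plays Launch late: E[Launch late] = 0.25·(14) + 0.75·(10) = 11; E[Launch early] = 2.25. Best-responding. ✓
Firm B (product quality low-quality), facing Launch late: Launch early gives 0, Launch late gives 3. Proposed Launch late is best. ✓
Firm B (product quality high-quality), facing Launch late: Launch early gives 13, Launch late gives 11. Proposed Launch early is best. ✓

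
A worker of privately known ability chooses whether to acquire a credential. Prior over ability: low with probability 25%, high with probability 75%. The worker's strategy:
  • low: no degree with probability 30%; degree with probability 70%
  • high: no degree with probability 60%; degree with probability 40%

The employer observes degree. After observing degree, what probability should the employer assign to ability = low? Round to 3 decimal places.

0.368

P(degree) = 0.25·0.7 + 0.75·0.4 = 0.475
P(low | degree) = (0.25·0.7) / 0.475 = 0.175 / 0.475 = 0.368421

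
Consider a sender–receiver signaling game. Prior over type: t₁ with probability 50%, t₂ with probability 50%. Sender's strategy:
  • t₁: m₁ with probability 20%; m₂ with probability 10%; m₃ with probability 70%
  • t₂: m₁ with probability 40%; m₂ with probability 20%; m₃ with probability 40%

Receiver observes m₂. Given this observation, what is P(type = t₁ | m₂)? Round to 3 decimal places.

P(m₂) = 0.5·0.1 + 0.5·0.2 = 0.15
P(t₁ | m₂) = (0.5·0.1) / 0.15 = 0.05 / 0.15 = 0.333333

0.333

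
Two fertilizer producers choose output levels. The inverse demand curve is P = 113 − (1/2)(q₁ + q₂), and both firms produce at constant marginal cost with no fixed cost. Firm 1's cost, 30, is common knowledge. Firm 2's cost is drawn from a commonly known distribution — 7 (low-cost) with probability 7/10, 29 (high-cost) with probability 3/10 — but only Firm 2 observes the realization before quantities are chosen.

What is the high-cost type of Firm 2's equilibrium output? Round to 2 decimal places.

61.80

Firm 2 with cost c maximizes (113 − (1/2)(q₁+q₂) − c)·q₂, giving q₂(c) = (113 − c − (1/2)q₁).
E[c₂] = 7/10·7 + 3/10·29 = 13.6
Firm 1's FOC against E[q₂] yields q₁ = (113 − 2·30 + E[c₂])/(3/2) = (113 − 60 + 13.6)/(3/2) = 44.4.
q₂(high-cost) = (113 − 29 − (1/2)·44.4) = 61.8.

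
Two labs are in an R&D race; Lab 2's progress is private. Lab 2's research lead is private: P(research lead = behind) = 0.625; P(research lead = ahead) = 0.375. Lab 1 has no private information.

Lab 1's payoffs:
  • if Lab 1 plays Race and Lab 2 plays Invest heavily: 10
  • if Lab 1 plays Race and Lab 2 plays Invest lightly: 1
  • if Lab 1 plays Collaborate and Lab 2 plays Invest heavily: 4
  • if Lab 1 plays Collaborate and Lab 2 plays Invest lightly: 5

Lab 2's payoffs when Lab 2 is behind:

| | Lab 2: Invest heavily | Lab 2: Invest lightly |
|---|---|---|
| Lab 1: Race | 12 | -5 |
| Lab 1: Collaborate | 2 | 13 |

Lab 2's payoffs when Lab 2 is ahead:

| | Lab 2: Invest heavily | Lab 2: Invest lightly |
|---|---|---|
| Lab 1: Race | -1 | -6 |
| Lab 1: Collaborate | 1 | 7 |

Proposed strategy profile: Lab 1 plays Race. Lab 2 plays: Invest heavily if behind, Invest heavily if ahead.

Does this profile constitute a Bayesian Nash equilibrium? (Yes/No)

Yes

Lab 1 plays Race: E[Race] = 0.625·(10) + 0.375·(10) = 10; E[Collaborate] = 4. Best-responding. ✓
Lab 2 (research lead behind), facing Race: Invest heavily gives 12, Invest lightly gives -5. Proposed Invest heavily is best. ✓
Lab 2 (research lead ahead), facing Race: Invest heavily gives -1, Invest lightly gives -6. Proposed Invest heavily is best. ✓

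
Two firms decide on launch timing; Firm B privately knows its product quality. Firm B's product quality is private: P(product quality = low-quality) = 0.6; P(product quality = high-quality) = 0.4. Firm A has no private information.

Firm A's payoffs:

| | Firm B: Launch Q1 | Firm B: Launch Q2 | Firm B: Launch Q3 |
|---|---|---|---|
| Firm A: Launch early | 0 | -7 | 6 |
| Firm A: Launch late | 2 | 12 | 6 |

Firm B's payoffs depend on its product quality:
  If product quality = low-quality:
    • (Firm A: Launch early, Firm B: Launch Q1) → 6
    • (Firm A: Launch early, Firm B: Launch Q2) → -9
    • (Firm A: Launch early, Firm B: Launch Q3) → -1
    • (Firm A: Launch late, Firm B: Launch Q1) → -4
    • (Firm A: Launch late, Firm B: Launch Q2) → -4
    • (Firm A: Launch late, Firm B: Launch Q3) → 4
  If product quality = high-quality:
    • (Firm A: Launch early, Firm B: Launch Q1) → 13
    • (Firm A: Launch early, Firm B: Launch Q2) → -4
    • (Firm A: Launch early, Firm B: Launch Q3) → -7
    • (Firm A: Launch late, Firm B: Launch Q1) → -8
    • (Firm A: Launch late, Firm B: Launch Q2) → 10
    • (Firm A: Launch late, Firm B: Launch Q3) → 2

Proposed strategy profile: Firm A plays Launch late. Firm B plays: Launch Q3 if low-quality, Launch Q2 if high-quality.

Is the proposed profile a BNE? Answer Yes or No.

Yes

Firm A plays Launch late: E[Launch late] = 0.6·(6) + 0.4·(12) = 8.4; E[Launch early] = 0.8. Best-responding. ✓
Firm B (product quality low-quality), facing Launch late: Launch Q1 gives -4, Launch Q2 gives -4, Launch Q3 gives 4. Proposed Launch Q3 is best. ✓
Firm B (product quality high-quality), facing Launch late: Launch Q1 gives -8, Launch Q2 gives 10, Launch Q3 gives 2. Proposed Launch Q2 is best. ✓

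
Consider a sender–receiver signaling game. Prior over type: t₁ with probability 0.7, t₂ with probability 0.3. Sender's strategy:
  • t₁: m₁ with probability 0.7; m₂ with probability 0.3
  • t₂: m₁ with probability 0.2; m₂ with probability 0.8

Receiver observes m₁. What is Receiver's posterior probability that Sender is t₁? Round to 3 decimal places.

P(m₁) = 0.7·0.7 + 0.3·0.2 = 0.55
P(t₁ | m₁) = (0.7·0.7) / 0.55 = 0.49 / 0.55 = 0.890909

0.891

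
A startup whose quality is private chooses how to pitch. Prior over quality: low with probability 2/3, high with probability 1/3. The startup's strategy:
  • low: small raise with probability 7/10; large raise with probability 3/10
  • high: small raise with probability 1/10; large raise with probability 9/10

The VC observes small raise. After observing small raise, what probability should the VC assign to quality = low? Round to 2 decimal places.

0.93

P(small raise) = (2/3)·(7/10) + (1/3)·(1/10) = 1/2
P(low | small raise) = ((2/3)·(7/10)) / (1/2) = (7/15) / (1/2) = 14/15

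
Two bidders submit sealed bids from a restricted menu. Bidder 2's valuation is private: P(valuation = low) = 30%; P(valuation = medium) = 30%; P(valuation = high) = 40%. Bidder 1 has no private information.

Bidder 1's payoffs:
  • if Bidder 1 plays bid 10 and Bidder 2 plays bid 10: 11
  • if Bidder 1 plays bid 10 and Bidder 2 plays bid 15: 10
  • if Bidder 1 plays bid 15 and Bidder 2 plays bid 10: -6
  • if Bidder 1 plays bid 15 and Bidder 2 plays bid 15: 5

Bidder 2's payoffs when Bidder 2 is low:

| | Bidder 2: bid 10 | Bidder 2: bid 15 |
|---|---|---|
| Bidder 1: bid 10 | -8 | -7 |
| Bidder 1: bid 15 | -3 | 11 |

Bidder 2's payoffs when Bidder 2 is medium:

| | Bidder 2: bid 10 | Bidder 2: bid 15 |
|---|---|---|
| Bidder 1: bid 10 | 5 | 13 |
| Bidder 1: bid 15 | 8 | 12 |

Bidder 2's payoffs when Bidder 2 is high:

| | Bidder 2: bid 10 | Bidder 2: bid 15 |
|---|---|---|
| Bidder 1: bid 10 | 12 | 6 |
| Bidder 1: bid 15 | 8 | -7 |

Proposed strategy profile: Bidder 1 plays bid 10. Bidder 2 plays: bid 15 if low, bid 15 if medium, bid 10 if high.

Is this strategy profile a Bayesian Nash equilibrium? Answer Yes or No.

Bidder 1 plays bid 10: E[bid 10] = 0.3·(10) + 0.3·(10) + 0.4·(11) = 10.4; E[bid 15] = 0.6. Best-responding. ✓
Bidder 2 (valuation low), facing bid 10: bid 10 gives -8, bid 15 gives -7. Proposed bid 15 is best. ✓
Bidder 2 (valuation medium), facing bid 10: bid 10 gives 5, bid 15 gives 13. Proposed bid 15 is best. ✓
Bidder 2 (valuation high), facing bid 10: bid 10 gives 12, bid 15 gives 6. Proposed bid 10 is best. ✓

Yes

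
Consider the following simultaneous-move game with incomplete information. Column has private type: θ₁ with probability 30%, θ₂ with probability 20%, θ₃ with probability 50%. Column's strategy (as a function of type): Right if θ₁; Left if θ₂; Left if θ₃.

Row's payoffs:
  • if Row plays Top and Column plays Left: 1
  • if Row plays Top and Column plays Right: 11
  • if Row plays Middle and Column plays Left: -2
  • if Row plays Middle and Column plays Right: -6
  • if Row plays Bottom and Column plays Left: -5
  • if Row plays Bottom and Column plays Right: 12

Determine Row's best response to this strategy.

Top

Compute Row's expected payoff for each action, taking the expectation over Column's type.
E[Top] = 0.3·(11) + 0.2·(1) + 0.5·(1) = 4
E[Middle] = 0.3·(-6) + 0.2·(-2) + 0.5·(-2) = -3.2
E[Bottom] = 0.3·(12) + 0.2·(-5) + 0.5·(-5) = 0.1
Best response: Top (4 is the largest).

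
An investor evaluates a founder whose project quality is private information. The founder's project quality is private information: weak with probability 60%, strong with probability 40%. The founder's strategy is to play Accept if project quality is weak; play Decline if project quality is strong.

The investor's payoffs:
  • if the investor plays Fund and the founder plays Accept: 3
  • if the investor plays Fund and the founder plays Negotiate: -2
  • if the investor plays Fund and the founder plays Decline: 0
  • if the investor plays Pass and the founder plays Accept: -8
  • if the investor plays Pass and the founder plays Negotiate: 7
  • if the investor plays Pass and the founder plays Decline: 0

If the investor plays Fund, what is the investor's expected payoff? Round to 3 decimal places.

E[Fund] = 0.6·3 + 0.4·0 = 1.8 + 0 = 1.8

1.800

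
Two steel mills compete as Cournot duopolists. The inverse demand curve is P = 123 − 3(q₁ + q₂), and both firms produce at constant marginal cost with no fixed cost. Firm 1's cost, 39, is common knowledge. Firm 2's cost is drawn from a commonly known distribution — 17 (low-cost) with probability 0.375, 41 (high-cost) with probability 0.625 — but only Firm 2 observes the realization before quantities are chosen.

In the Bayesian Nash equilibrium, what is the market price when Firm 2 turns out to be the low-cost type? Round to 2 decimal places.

Firm 2 with cost c maximizes (123 − 3(q₁+q₂) − c)·q₂, giving q₂(c) = (123 − c − 3q₁)/6.
E[c₂] = 0.375·17 + 0.625·41 = 32
Firm 1's FOC against E[q₂] yields q₁ = (123 − 2·39 + E[c₂])/9 = (123 − 78 + 32)/9 = 8.55556.
q₂(low-cost) = 13.3889, so P = 123 − 3·(8.55556 + 13.3889) = 57.1667.

57.17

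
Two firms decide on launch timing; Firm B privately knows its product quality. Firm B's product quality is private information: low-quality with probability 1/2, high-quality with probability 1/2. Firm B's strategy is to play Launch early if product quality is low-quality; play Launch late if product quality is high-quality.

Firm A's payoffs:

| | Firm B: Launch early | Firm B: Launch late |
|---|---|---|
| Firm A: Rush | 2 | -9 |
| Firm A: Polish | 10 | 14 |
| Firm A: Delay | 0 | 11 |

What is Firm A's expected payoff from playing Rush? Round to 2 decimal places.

Take the expectation over Firm B's product quality, weighting each type's action by its prior probability.
E[Rush] = 1/2·2 + 1/2·(-9) = 1 + (-9/2) = -7/2

-3.50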